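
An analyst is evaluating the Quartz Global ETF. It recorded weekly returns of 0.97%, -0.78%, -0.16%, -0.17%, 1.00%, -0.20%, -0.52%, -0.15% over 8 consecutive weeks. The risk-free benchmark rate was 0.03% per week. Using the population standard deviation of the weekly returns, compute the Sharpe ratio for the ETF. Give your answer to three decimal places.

-0.052

r̄ = (0.97 − 0.78 − 0.16 − 0.17 + 1 − 0.2 − 0.52 − 0.15) / 8 = -0.010 / 8 = -0.0013%
Population std dev = √[2.9367 / 8] = 0.6059%
Sharpe = (r̄ − rf) / σ = (-0.0013 − 0.03) / 0.6059 = -0.0313 / 0.6059 = -0.0517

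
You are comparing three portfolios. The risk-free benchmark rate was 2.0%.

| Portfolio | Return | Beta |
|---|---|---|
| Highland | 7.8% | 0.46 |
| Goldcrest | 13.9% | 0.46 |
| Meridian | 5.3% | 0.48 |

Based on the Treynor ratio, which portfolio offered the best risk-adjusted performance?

Highland: Treynor = (7.8% − 2.0%) / 0.46 = 12.609
Goldcrest: Treynor = (13.9% − 2.0%) / 0.46 = 25.870
Meridian: Treynor = (5.3% − 2.0%) / 0.48 = 6.875
Highest: Goldcrest (25.870).

Goldcrest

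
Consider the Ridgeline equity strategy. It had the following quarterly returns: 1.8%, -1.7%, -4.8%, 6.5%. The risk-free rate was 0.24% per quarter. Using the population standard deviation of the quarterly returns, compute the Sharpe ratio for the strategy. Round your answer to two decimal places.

Mean return r̄ = 1.80 / 4 = 0.4500%
Σ(r − r̄)² = (1.8 − 0.4500)² + (-1.7 − 0.4500)² + (-4.8 − 0.4500)² + … = 70.6100
population σ = √(70.6100 / 4) = √17.6525 = 4.2015%
Sharpe = (r̄ − rf) / σ = (0.4500 − 0.24) / 4.2015 = 0.2100 / 4.2015 = 0.0500

0.05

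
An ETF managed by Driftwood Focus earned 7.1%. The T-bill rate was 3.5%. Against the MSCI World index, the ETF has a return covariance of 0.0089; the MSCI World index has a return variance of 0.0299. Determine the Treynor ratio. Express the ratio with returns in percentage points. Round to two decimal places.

β = Cov / Var = 0.0089 / 0.0299 = 0.2977
Treynor = (Rp − Rf) / β = (7.1% − 3.5%) / 0.2977 = 3.60 / 0.2977 = 12.0927

12.09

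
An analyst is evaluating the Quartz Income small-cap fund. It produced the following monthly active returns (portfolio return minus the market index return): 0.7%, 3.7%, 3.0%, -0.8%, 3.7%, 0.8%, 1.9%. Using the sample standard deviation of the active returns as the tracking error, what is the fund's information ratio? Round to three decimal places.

μ = (0.7 + 3.7 + 3 − 0.8 + 3.7 + 0.8 + 1.9) / 7 = 1.8571%
Σ(r − μ)² = (0.7 − 1.8571)² + (3.7 − 1.8571)² + (3 − 1.8571)² + … = 17.6171
sample σ = √(17.6171 / 6) = √2.9362 = 1.7135%
IR = μ / tracking error = 1.8571 / 1.7135 = 1.0838

1.084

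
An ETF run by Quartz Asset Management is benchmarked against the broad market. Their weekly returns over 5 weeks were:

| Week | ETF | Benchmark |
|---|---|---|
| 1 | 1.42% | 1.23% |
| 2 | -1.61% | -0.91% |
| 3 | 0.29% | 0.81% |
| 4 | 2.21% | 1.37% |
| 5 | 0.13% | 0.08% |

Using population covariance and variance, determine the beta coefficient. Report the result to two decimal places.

1.47

r̄p = 0.4880%,  r̄m = 0.5160%
Cov = Σ(rp − r̄p)(rm − r̄m) / 5 = 1.0451
Var(rm) = Σ(rm − r̄m)² / 5 = 0.7098
β = Cov / Var = 1.0451 / 0.7098 = 1.4724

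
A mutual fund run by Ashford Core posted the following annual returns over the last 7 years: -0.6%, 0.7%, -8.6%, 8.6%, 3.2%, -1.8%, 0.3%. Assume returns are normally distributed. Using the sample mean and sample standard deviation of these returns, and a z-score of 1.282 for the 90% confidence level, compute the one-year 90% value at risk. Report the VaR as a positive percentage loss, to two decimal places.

μ = (-0.6 + 0.7 − 8.6 + 8.6 + 3.2 − 1.8 + 0.3) / 7 = 0.2571%
Sample std dev = √[161.8771 / 6] = 5.1942%
VaR = −(μ − z·σ) = −(0.2571 − 1.282 × 5.1942) = −(-6.4019) = 6.4019%

6.40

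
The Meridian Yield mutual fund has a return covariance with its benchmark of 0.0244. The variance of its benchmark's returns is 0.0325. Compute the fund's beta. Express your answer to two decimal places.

β = Cov(Rp, Rm) / Var(Rm) = 0.0244 / 0.0325 = 0.7508

0.75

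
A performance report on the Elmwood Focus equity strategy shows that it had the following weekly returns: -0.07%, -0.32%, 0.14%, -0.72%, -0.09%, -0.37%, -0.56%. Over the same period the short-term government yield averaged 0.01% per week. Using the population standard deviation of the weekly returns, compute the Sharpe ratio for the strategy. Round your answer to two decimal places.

r̄ = (-0.07 − 0.32 + 0.14 − 0.72 − 0.09 − 0.37 − 0.56) / 7 = -1.990 / 7 = -0.2843%
Population std dev = √[0.5382 / 7] = 0.2773%
Sharpe = (r̄ − rf) / σ = (-0.2843 − 0.01) / 0.2773 = -0.2943 / 0.2773 = -1.0613

-1.06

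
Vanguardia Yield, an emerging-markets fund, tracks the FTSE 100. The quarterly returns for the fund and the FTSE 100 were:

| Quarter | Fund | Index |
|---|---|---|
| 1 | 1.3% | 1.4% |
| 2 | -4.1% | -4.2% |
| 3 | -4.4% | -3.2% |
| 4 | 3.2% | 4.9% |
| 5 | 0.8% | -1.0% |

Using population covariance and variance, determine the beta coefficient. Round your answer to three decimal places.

r̄p = -0.6400%,  r̄m = -0.4200%
Cov = Σ(rp − r̄p)(rm − r̄m) / 5 = 9.3312
Var(rm) = Σ(rm − r̄m)² / 5 = 10.7936
β = Cov / Var = 9.3312 / 10.7936 = 0.8645

0.865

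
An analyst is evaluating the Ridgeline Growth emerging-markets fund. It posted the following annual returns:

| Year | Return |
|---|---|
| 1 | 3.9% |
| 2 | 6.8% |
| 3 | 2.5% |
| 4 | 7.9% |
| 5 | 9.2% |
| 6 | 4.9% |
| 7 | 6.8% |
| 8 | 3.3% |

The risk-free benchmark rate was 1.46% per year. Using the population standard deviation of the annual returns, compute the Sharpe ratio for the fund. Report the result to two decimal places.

μ = (3.9 + 6.8 + 2.5 + 7.9 + 9.2 + 4.9 + 6.8 + 3.3) / 8 = 5.6625%
Σ(r − μ)² = 39.3788; population σ = √(39.3788/8) = 2.2186%
Sharpe = (μ − rf) / σ = (5.6625 − 1.46) / 2.2186 = 4.2025 / 2.2186 = 1.8942

1.89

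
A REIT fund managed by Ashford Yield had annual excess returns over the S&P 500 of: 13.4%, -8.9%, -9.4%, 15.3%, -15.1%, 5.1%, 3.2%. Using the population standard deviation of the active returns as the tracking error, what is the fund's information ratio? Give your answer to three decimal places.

0.047

μ = (13.4 − 8.9 − 9.4 + 15.3 − 15.1 + 5.1 + 3.2) / 7 = 3.60 / 7 = 0.5143%
Σ(r − μ)² = (13.4 − 0.5143)² + (-8.9 − 0.5143)² + (-9.4 − 0.5143)² + … = 843.6286
σ = √[843.6286 / 7] = 10.9781%
IR = μ / tracking error = 0.5143 / 10.9781 = 0.0468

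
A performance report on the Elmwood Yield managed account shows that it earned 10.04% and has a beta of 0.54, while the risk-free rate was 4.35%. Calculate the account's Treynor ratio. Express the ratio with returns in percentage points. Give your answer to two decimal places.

10.54

Treynor = (Rp − Rf) / β = (10.04% − 4.35%) / 0.54 = 5.69 / 0.54 = 10.5370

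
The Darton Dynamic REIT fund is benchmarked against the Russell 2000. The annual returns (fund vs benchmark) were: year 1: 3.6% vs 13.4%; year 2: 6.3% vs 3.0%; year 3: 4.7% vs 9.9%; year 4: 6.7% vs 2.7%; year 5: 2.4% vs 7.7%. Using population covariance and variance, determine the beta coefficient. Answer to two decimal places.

r̄p = 4.7400%,  r̄m = 7.3400%
Cov = Σ(rp − r̄p)(rm − r̄m) / 5 = -4.7436
Var(rm) = Σ(rm − r̄m)² / 5 = 16.7544
β = Cov / Var = -4.7436 / 16.7544 = -0.2831

-0.28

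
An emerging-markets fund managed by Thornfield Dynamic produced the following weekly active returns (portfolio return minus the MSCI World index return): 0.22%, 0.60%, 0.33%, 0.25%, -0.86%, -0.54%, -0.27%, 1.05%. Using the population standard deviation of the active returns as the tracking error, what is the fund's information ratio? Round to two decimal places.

0.17

r̄ = (0.22 + 0.6 + 0.33 + 0.25 − 0.86 − 0.54 − 0.27 + 1.05) / 8 = 0.780 / 8 = 0.0975%
Σ(r − r̄)² = (0.22 − 0.0975)² + (0.6 − 0.0975)² + (0.33 − 0.0975)² + … = 2.7104
population σ = √(2.7104 / 8) = √0.3388 = 0.5821%
IR = r̄ / tracking error = 0.0975 / 0.5821 = 0.1675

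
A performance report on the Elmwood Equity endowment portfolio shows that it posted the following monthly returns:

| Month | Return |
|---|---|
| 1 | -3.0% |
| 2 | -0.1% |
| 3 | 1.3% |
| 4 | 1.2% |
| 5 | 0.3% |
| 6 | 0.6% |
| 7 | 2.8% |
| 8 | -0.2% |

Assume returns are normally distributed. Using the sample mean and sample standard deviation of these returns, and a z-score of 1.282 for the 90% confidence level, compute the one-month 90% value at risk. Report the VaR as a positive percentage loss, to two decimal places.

μ = (-3 − 0.1 + 1.3 + 1.2 + 0.3 + 0.6 + 2.8 − 0.2) / 8 = 2.90 / 8 = 0.3625%
Σ(r − μ)² = (-3 − 0.3625)² + (-0.1 − 0.3625)² + (1.3 − 0.3625)² + … = 19.4188
σ = √[19.4188 / 7] = 1.6656%
VaR = −(μ − z·σ) = −(0.3625 − 1.282 × 1.6656) = −(-1.7728) = 1.7728%

1.77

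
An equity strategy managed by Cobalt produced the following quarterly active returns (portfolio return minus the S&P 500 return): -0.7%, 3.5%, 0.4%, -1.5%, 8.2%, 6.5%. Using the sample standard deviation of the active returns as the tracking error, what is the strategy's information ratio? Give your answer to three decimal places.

μ = (-0.7 + 3.5 + 0.4 − 1.5 + 8.2 + 6.5) / 6 = 16.40 / 6 = 2.7333%
Σ(r − μ)² = (-0.7 − 2.7333)² + (3.5 − 2.7333)² + (0.4 − 2.7333)² + … = 79.8133
σ = √[79.8133 / 5] = 3.9953%
IR = μ / tracking error = 2.7333 / 3.9953 = 0.6841

0.684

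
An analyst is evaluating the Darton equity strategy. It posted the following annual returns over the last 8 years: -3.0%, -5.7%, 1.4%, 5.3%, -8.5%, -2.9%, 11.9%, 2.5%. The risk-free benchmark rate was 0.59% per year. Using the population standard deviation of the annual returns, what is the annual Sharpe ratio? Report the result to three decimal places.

Mean return r̄ = 1.00 / 8 = 0.1250%
Σ(r − r̄)² = 299.9350; population σ = √(299.9350/8) = 6.1231%
Sharpe = (r̄ − rf) / σ = (0.1250 − 0.59) / 6.1231 = -0.4650 / 6.1231 = -0.0759

-0.076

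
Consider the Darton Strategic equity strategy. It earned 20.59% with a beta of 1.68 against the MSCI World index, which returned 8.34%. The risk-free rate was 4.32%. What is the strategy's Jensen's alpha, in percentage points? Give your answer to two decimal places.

CAPM expected return = Rf + β(Rm − Rf) = 4.32% + 1.68 × (8.34% − 4.32%) = 4.32 + 1.68 × 4.02 = 11.0736%
Jensen's α = Rp − E[R] = 20.59% − 11.0736% = 9.5164

9.52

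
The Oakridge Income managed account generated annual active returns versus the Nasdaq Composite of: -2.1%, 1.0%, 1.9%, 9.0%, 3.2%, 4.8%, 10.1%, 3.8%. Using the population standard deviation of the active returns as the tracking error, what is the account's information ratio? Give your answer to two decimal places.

r̄ = (-2.1 + 1 + 1.9 + 9 + 3.2 + 4.8 + 10.1 + 3.8) / 8 = 3.9625%
Σ(r − r̄)² = (-2.1 − 3.9625)² + (1 − 3.9625)² + … = 114.1388
σ = √[114.1388 / 8] = 3.7772%
IR = r̄ / tracking error = 3.9625 / 3.7772 = 1.0491

1.05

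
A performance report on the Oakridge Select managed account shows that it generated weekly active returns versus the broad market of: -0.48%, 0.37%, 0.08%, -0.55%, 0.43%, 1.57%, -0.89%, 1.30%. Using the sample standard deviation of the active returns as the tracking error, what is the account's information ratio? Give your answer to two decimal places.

0.26

r̄ = (-0.48 + 0.37 + 0.08 − 0.55 + 0.43 + 1.57 − 0.89 + 1.3) / 8 = 1.830 / 8 = 0.2288%
Σ(r − r̄)² = (-0.48 − 0.2288)² + (0.37 − 0.2288)² + (0.08 − 0.2288)² + … = 5.3895
σ = √[5.3895 / 7] = 0.8775%
IR = r̄ / tracking error = 0.2288 / 0.8775 = 0.2607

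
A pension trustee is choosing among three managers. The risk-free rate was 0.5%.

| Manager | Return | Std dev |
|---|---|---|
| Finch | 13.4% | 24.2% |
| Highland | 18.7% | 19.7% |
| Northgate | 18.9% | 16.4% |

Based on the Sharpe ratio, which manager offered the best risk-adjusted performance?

Finch: Sharpe ratio = (13.4% − 0.5%) / 24.2% = 0.533
Highland: Sharpe ratio = (18.7% − 0.5%) / 19.7% = 0.924
Northgate: Sharpe ratio = (18.9% − 0.5%) / 16.4% = 1.122
Highest: Northgate (1.122).

Northgate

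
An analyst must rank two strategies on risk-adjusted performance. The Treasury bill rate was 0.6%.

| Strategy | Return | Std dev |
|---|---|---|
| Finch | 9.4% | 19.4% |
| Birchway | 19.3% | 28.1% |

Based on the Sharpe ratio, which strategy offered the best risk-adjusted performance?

Finch: Sharpe ratio = (9.4% − 0.6%) / 19.4% = 0.454
Birchway: Sharpe ratio = (19.3% − 0.6%) / 28.1% = 0.665
Highest: Birchway (0.665).

Birchway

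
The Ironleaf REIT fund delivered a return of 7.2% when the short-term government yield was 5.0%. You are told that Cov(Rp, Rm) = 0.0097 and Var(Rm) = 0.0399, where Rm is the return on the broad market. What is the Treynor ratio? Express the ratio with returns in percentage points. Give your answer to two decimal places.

9.05

β = Cov / Var = 0.0097 / 0.0399 = 0.2431
Treynor = (Rp − Rf) / β = (7.2% − 5.0%) / 0.2431 = 2.20 / 0.2431 = 9.0498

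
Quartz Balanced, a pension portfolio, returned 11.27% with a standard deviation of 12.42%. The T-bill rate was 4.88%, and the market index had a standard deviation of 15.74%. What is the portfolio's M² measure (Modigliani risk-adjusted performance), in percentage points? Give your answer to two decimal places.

12.98

Sharpe = (Rp − Rf) / σp = (11.27% − 4.88%) / 12.42% = 0.5145
M² = Rf + Sharpe × σm = 4.88% + 0.5145 × 15.74% = 12.9782%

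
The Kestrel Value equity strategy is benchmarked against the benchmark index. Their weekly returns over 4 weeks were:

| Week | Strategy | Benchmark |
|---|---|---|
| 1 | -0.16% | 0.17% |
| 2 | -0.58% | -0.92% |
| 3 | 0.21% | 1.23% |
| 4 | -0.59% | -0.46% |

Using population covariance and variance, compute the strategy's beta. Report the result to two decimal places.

0.40

r̄p = -0.2800%,  r̄m = 0.0050%
Cov = Σ(rp − r̄p)(rm − r̄m) / 4 = 0.2604
Var(rm) = Σ(rm − r̄m)² / 4 = 0.6499
β = Cov / Var = 0.2604 / 0.6499 = 0.4007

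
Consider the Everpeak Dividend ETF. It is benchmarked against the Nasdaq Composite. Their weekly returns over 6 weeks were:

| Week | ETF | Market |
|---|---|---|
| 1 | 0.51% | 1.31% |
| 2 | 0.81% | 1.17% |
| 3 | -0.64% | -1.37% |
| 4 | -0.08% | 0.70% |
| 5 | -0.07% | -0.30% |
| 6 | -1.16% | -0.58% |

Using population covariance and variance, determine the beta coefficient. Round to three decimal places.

0.563

r̄p = -0.1050%,  r̄m = 0.1550%
Cov = Σ(rp − r̄p)(rm − r̄m) / 6 = 0.5380
Var(rm) = Σ(rm − r̄m)² / 6 = 0.9557
β = Cov / Var = 0.5380 / 0.9557 = 0.5629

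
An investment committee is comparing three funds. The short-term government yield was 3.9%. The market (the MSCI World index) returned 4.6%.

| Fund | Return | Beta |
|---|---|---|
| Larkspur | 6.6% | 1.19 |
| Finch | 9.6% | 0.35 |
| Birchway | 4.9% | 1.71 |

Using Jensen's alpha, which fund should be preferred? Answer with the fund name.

Finch

Larkspur: α = 6.6% − [3.9% + 1.19 × (4.6% − 3.9%)] = 1.867
Finch: α = 9.6% − [3.9% + 0.35 × (4.6% − 3.9%)] = 5.455
Birchway: α = 4.9% − [3.9% + 1.71 × (4.6% − 3.9%)] = -0.197
Highest: Finch (5.455).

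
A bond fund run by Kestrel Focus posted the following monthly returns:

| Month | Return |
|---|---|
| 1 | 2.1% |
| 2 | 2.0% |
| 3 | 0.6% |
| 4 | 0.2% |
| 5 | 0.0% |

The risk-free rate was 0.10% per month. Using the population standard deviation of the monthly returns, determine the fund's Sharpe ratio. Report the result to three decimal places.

r̄ = (2.1 + 2 + 0.6 + 0.2 + 0) / 5 = 4.90 / 5 = 0.9800%
Σ(r − r̄)² = (2.1 − 0.9800)² + (2 − 0.9800)² + … = 4.0080
population σ = √(4.0080 / 5) = √0.8016 = 0.8953%
Sharpe = (r̄ − rf) / σ = (0.9800 − 0.1) / 0.8953 = 0.8800 / 0.8953 = 0.9829

0.983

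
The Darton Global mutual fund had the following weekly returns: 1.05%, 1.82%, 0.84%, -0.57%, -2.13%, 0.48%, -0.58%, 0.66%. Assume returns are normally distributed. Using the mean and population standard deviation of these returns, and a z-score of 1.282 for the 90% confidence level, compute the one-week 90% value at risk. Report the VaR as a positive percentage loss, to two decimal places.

μ = (1.05 + 1.82 + 0.84 − 0.57 − 2.13 + 0.48 − 0.58 + 0.66) / 8 = 0.1963%
Σ(r − μ)² = (1.05 − 0.1963)² + (1.82 − 0.1963)² + (0.84 − 0.1963)² + … = 10.6766
σ = √[10.6766 / 8] = 1.1552%
VaR = −(μ − z·σ) = −(0.1963 − 1.282 × 1.1552) = −(-1.2847) = 1.2847%

1.28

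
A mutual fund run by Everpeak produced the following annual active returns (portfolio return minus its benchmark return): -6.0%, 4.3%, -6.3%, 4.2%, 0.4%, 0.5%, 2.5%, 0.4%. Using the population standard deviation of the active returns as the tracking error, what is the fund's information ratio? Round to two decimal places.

Mean return μ = 0.00 / 8 = 0.0000%
Population σ = √[Σ(r − μ)² / 8] = √[118.6400 / 8] = √14.8300 = 3.8510%
IR = μ / tracking error = 0.0000 / 3.8510 = 0.0000

0.00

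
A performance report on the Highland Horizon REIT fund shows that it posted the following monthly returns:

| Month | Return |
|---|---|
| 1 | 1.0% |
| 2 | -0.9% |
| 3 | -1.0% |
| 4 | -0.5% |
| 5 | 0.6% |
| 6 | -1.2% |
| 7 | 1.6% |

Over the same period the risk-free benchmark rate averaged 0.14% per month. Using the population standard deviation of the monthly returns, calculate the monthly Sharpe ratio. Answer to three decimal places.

-0.192

μ = (1 − 0.9 − 1 − 0.5 + 0.6 − 1.2 + 1.6) / 7 = -0.0571%
Σ(r − μ)² = (1 − (-0.0571))² + (-0.9 − (-0.0571))² + … = 7.3971
σ = √[7.3971 / 7] = 1.0280%
Sharpe = (μ − rf) / σ = (-0.0571 − 0.14) / 1.0280 = -0.1971 / 1.0280 = -0.1917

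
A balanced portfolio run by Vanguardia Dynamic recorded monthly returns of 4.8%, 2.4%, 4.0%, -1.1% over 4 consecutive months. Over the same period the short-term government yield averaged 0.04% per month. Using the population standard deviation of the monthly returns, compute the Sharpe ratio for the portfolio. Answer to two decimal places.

1.10

r̄ = (4.8 + 2.4 + 4 − 1.1) / 4 = 2.5250%
Σ(r − r̄)² = (4.8 − 2.5250)² + (2.4 − 2.5250)² + (4 − 2.5250)² + … = 20.5075
population σ = √(20.5075 / 4) = √5.1269 = 2.2643%
Sharpe = (r̄ − rf) / σ = (2.5250 − 0.04) / 2.2643 = 2.4850 / 2.2643 = 1.0975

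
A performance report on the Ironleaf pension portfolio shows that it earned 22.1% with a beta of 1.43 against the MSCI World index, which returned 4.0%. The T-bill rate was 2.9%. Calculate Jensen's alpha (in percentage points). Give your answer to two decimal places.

17.63

CAPM expected return = Rf + β(Rm − Rf) = 2.9% + 1.43 × (4.0% − 2.9%) = 2.9 + 1.43 × 1.10 = 4.4730%
Jensen's α = Rp − E[R] = 22.1% − 4.4730% = 17.6270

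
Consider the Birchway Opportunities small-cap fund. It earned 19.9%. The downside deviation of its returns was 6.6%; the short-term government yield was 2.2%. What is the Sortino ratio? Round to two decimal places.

2.68

Sortino = (Rp − Rf) / σd = (19.9% − 2.2%) / 6.6% = 17.70% / 6.6% = 2.6818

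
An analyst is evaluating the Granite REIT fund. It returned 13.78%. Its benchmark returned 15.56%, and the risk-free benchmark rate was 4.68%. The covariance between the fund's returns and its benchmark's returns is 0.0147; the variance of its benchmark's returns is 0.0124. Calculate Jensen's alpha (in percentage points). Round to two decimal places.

-3.80

β = Cov / Var = 0.0147 / 0.0124 = 1.1855
E[R] = Rf + β(Rm − Rf) = 4.68% + 1.1855 × (15.56% − 4.68%) = 17.5782%
α = Rp − E[R] = 13.78% − 17.5782% = -3.7982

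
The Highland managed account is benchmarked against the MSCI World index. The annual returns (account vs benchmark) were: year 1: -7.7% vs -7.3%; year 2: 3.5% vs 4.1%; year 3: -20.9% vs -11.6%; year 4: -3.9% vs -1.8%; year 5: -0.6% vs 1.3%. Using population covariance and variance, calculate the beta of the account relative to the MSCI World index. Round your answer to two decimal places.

r̄p = -5.9200%,  r̄m = -3.0600%
Cov = Σ(rp − r̄p)(rm − r̄m) / 5 = 45.7328
Var(rm) = Σ(rm − r̄m)² / 5 = 32.5544
β = Cov / Var = 45.7328 / 32.5544 = 1.4048

1.40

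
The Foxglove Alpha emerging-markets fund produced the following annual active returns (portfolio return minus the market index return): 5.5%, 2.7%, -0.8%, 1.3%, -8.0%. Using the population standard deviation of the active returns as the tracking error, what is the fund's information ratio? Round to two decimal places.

0.03

Mean return r̄ = 0.70 / 5 = 0.1400%
Population std dev = √[103.7720 / 5] = 4.5557%
IR = r̄ / tracking error = 0.1400 / 4.5557 = 0.0307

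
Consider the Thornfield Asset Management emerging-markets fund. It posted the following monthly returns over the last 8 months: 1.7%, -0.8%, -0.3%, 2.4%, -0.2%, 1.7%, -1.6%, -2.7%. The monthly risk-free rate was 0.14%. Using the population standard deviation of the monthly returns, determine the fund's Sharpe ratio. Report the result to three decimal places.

Mean return r̄ = 0.20 / 8 = 0.0250%
Σ(r − r̄)² = (1.7 − 0.0250)² + (-0.8 − 0.0250)² + (-0.3 − 0.0250)² + … = 22.1550
population σ = √(22.1550 / 8) = √2.7694 = 1.6642%
Sharpe = (r̄ − rf) / σ = (0.0250 − 0.14) / 1.6642 = -0.1150 / 1.6642 = -0.0691

-0.069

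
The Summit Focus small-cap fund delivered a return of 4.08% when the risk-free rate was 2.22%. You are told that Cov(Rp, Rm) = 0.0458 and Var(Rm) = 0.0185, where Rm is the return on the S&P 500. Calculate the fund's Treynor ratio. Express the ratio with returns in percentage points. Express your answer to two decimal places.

0.75

β = Cov / Var = 0.0458 / 0.0185 = 2.4757
Treynor = (Rp − Rf) / β = (4.08% − 2.22%) / 2.4757 = 1.86 / 2.4757 = 0.7513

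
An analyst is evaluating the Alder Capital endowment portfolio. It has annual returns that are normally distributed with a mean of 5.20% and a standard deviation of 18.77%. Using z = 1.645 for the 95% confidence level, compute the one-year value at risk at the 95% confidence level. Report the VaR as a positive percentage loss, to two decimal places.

25.68

VaR (as % loss) = −(μ − z·σ) = −(5.20% − 1.645 × 18.77%) = −(-25.67665%) = 25.67665%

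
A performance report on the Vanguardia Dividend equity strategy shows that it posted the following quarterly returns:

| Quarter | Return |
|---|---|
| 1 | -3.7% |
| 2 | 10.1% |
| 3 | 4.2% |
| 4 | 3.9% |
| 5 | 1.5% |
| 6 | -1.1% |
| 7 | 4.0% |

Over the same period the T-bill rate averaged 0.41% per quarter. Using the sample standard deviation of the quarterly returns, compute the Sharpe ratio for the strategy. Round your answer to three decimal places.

r̄ = (-3.7 + 10.1 + 4.2 + 3.9 + 1.5 − 1.1 + 4) / 7 = 18.90 / 7 = 2.7000%
Σ(r − r̄)² = (-3.7 − 2.7000)² + (10.1 − 2.7000)² + … = 116.9800
sample σ = √(116.9800 / 6) = √19.4967 = 4.4155%
Sharpe = (r̄ − rf) / σ = (2.7000 − 0.41) / 4.4155 = 2.2900 / 4.4155 = 0.5186

0.519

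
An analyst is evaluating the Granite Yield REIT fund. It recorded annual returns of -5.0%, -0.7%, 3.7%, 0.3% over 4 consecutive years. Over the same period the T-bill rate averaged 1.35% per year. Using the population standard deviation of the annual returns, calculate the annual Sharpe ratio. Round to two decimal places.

-0.57

μ = (-5 − 0.7 + 3.7 + 0.3) / 4 = -1.70 / 4 = -0.4250%
Σ(r − μ)² = (-5 − (-0.4250))² + (-0.7 − (-0.4250))² + … = 38.5475
population σ = √(38.5475 / 4) = √9.6369 = 3.1043%
Sharpe = (μ − rf) / σ = (-0.4250 − 1.35) / 3.1043 = -1.7750 / 3.1043 = -0.5718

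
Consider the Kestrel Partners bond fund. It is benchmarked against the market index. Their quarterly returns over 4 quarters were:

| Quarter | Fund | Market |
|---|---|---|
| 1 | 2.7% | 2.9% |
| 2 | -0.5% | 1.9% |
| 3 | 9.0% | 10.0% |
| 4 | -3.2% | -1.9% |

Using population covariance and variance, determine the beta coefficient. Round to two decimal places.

1.04

r̄p = 2.0000%,  r̄m = 3.2250%
Cov = Σ(rp − r̄p)(rm − r̄m) / 4 = 19.2900
Var(rm) = Σ(rm − r̄m)² / 4 = 18.5069
β = Cov / Var = 19.2900 / 18.5069 = 1.0423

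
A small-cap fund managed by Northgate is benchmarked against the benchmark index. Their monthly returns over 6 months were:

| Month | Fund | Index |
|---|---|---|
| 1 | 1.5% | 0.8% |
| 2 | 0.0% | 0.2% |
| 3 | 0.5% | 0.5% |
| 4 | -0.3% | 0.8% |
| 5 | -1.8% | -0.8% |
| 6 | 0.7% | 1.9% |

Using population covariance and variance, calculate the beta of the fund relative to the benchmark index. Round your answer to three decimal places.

0.935

r̄p = 0.1000%,  r̄m = 0.5667%
Cov = Σ(rp − r̄p)(rm − r̄m) / 6 = 0.6067
Var(rm) = Σ(rm − r̄m)² / 6 = 0.6489
β = Cov / Var = 0.6067 / 0.6489 = 0.9350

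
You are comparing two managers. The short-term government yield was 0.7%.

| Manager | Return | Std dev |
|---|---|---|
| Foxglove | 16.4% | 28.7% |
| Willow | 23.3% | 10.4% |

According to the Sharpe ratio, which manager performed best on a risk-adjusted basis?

Foxglove: Sharpe ratio = (16.4% − 0.7%) / 28.7% = 0.547
Willow: Sharpe ratio = (23.3% − 0.7%) / 10.4% = 2.173
Highest: Willow (2.173).

Willow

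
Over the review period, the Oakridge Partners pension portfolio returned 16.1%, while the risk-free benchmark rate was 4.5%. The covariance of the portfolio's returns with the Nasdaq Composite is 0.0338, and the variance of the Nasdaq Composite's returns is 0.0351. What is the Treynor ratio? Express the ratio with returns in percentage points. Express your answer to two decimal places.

12.05

β = Cov / Var = 0.0338 / 0.0351 = 0.9630
Treynor = (Rp − Rf) / β = (16.1% − 4.5%) / 0.9630 = 11.60 / 0.9630 = 12.0457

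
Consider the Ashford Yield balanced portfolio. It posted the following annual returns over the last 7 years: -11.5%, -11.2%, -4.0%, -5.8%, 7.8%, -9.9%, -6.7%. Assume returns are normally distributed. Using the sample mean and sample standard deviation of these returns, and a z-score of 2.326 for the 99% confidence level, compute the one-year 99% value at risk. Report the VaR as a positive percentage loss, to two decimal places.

Mean return r̄ = -41.30 / 7 = -5.9000%
Sample σ = √[Σ(r − r̄)² / 6] = √[267.4000 / 6] = √44.5667 = 6.6758%
VaR = −(r̄ − z·σ) = −(-5.9000 − 2.326 × 6.6758) = −(-21.4279) = 21.4279%

21.43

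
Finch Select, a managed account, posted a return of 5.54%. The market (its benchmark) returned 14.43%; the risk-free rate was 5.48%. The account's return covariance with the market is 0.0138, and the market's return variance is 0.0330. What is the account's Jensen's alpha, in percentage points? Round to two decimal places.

β = Cov / Var = 0.0138 / 0.0330 = 0.4182
E[R] = Rf + β(Rm − Rf) = 5.48% + 0.4182 × (14.43% − 5.48%) = 9.2229%
α = Rp − E[R] = 5.54% − 9.2229% = -3.6829

-3.68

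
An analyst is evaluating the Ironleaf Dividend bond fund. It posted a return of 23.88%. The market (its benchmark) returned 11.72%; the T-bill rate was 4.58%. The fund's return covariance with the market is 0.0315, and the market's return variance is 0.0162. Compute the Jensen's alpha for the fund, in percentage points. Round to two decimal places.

β = Cov / Var = 0.0315 / 0.0162 = 1.9444
E[R] = Rf + β(Rm − Rf) = 4.58% + 1.9444 × (11.72% − 4.58%) = 18.4630%
α = Rp − E[R] = 23.88% − 18.4630% = 5.4170

5.42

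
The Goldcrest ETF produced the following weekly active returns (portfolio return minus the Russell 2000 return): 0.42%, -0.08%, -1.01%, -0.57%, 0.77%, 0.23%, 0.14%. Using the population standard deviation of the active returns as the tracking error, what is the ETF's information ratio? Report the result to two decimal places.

-0.03

Mean return μ = -0.100 / 7 = -0.0143%
Population std dev = √[2.1918 / 7] = 0.5596%
IR = μ / tracking error = -0.0143 / 0.5596 = -0.0256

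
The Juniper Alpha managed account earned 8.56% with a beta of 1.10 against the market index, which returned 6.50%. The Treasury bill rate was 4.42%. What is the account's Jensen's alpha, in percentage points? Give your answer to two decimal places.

1.85

CAPM expected return = Rf + β(Rm − Rf) = 4.42% + 1.10 × (6.50% − 4.42%) = 4.42 + 1.10 × 2.08 = 6.7080%
Jensen's α = Rp − E[R] = 8.56% − 6.7080% = 1.8520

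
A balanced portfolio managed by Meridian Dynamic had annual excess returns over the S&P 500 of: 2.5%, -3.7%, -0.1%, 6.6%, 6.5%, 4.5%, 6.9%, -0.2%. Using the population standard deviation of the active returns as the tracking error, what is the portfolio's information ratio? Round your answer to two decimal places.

μ = (2.5 − 3.7 − 0.1 + 6.6 + 6.5 + 4.5 + 6.9 − 0.2) / 8 = 2.8750%
Σ(r − μ)² = (2.5 − 2.8750)² + (-3.7 − 2.8750)² + (-0.1 − 2.8750)² + … = 107.5350
σ = √[107.5350 / 8] = 3.6663%
IR = μ / tracking error = 2.8750 / 3.6663 = 0.7842

0.78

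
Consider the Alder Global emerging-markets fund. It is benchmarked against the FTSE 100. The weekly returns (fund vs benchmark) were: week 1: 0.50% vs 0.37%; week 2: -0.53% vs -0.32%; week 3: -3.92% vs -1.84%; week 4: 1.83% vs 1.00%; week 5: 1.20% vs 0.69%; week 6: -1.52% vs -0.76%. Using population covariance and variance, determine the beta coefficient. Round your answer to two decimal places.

r̄p = -0.4067%,  r̄m = -0.1433%
Cov = Σ(rp − r̄p)(rm − r̄m) / 6 = 1.8385
Var(rm) = Σ(rm − r̄m)² / 6 = 0.9259
β = Cov / Var = 1.8385 / 0.9259 = 1.9856

1.99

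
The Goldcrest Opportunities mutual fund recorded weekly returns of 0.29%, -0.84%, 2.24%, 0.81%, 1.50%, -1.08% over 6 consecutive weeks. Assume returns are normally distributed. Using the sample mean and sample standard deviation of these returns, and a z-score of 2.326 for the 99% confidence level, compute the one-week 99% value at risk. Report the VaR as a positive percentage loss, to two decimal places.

2.54

r̄ = (0.29 − 0.84 + 2.24 + 0.81 + 1.5 − 1.08) / 6 = 2.920 / 6 = 0.4867%
Σ(r − r̄)² = (0.29 − 0.4867)² + (-0.84 − 0.4867)² + (2.24 − 0.4867)² + … = 8.4587
sample σ = √(8.4587 / 5) = √1.6917 = 1.3007%
VaR = −(r̄ − z·σ) = −(0.4867 − 2.326 × 1.3007) = −(-2.5387) = 2.5387%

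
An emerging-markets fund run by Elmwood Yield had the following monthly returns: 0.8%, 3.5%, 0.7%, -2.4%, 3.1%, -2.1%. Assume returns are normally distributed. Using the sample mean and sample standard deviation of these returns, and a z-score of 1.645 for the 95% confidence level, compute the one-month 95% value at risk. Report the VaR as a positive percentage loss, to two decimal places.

3.50

r̄ = (0.8 + 3.5 + 0.7 − 2.4 + 3.1 − 2.1) / 6 = 0.6000%
Sample std dev = √[31.0000 / 5] = 2.4900%
VaR = −(r̄ − z·σ) = −(0.6000 − 1.645 × 2.4900) = −(-3.4961) = 3.4961%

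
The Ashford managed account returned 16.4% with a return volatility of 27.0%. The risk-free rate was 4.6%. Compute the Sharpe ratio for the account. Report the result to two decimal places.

0.44

Sharpe = (Rp − Rf) / σp = (16.4% − 4.6%) / 27.0% = 11.80% / 27.0% = 0.4370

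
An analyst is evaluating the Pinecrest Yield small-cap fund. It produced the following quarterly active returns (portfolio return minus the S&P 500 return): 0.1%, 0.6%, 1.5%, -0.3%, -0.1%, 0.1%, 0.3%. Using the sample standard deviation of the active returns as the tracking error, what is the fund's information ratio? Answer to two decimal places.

μ = (0.1 + 0.6 + 1.5 − 0.3 − 0.1 + 0.1 + 0.3) / 7 = 0.3143%
Σ(r − μ)² = 2.1286; sample σ = √(2.1286/6) = 0.5956%
IR = μ / tracking error = 0.3143 / 0.5956 = 0.5277

0.53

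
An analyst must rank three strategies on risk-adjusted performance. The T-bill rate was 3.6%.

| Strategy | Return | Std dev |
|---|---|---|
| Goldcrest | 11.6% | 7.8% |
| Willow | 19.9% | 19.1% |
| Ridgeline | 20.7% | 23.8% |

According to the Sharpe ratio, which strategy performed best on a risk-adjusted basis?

Goldcrest

Goldcrest: Sharpe ratio = (11.6% − 3.6%) / 7.8% = 1.026
Willow: Sharpe ratio = (19.9% − 3.6%) / 19.1% = 0.853
Ridgeline: Sharpe ratio = (20.7% − 3.6%) / 23.8% = 0.718
Highest: Goldcrest (1.026).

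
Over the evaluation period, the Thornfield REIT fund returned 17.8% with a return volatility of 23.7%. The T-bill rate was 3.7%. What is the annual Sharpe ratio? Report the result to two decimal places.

0.59

Sharpe = (Rp − Rf) / σp = (17.8% − 3.7%) / 23.7% = 14.10% / 23.7% = 0.5949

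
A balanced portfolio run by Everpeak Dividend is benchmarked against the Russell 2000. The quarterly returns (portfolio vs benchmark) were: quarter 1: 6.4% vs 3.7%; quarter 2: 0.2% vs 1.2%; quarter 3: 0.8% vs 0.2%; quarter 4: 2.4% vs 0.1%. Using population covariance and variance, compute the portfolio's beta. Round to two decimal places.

r̄p = 2.4500%,  r̄m = 1.3000%
Cov = Σ(rp − r̄p)(rm − r̄m) / 4 = 2.8950
Var(rm) = Σ(rm − r̄m)² / 4 = 2.1050
β = Cov / Var = 2.8950 / 2.1050 = 1.3753

1.38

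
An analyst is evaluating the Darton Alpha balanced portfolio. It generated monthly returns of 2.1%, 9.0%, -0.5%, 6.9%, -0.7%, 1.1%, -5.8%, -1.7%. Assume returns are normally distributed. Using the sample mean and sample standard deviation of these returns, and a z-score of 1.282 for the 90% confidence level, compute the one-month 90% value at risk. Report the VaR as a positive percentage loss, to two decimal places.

4.79

Mean return r̄ = 10.40 / 8 = 1.3000%
Sample σ = √[Σ(r − r̄)² / 7] = √[157.9800 / 7] = √22.5686 = 4.7506%
VaR = −(r̄ − z·σ) = −(1.3000 − 1.282 × 4.7506) = −(-4.7903) = 4.7903%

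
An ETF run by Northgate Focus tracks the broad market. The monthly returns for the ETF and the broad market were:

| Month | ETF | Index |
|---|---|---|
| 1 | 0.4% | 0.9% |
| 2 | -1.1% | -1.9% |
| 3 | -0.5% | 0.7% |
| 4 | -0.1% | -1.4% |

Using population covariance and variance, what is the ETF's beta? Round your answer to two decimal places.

r̄p = -0.3250%,  r̄m = -0.4250%
Cov = Σ(rp − r̄p)(rm − r̄m) / 4 = 0.4219
Var(rm) = Σ(rm − r̄m)² / 4 = 1.5369
β = Cov / Var = 0.4219 / 1.5369 = 0.2745

0.27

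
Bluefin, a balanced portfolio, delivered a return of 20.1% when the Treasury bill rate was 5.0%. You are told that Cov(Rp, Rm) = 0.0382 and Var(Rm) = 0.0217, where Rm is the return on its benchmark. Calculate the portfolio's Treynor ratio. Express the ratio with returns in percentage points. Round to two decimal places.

β = Cov / Var = 0.0382 / 0.0217 = 1.7604
Treynor = (Rp − Rf) / β = (20.1% − 5.0%) / 1.7604 = 15.10 / 1.7604 = 8.5776

8.58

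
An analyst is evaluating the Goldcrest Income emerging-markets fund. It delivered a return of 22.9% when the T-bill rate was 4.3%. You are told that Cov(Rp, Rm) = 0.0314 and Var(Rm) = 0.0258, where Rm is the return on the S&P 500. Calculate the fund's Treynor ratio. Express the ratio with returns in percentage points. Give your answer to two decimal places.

15.28

β = Cov / Var = 0.0314 / 0.0258 = 1.2171
Treynor = (Rp − Rf) / β = (22.9% − 4.3%) / 1.2171 = 18.60 / 1.2171 = 15.2822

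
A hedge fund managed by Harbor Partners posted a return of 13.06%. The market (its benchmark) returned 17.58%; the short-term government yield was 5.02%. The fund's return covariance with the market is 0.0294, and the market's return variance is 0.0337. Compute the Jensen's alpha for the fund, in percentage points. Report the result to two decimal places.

-2.92

β = Cov / Var = 0.0294 / 0.0337 = 0.8724
E[R] = Rf + β(Rm − Rf) = 5.02% + 0.8724 × (17.58% − 5.02%) = 15.9773%
α = Rp − E[R] = 13.06% − 15.9773% = -2.9173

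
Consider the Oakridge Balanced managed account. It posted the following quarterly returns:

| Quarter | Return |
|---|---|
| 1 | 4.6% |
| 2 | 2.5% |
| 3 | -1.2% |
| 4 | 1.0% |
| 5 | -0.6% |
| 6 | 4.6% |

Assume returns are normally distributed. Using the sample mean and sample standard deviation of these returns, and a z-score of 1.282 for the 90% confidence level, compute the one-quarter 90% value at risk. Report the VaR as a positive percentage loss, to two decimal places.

Mean return μ = 10.90 / 6 = 1.8167%
Σ(r − μ)² = 31.5683; sample σ = √(31.5683/5) = 2.5127%
VaR = −(μ − z·σ) = −(1.8167 − 1.282 × 2.5127) = −(-1.4046) = 1.4046%

1.40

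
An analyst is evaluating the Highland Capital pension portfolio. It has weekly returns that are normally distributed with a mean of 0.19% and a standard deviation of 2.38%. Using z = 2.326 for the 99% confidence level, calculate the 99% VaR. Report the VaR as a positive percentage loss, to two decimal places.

5.35

VaR (as % loss) = −(μ − z·σ) = −(0.19% − 2.326 × 2.38%) = −(-5.34588%) = 5.34588%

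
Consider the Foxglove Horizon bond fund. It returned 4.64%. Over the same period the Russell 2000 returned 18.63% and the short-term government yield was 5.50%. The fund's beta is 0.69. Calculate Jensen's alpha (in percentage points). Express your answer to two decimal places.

CAPM expected return = Rf + β(Rm − Rf) = 5.50% + 0.69 × (18.63% − 5.50%) = 5.5 + 0.69 × 13.13 = 14.5597%
Jensen's α = Rp − E[R] = 4.64% − 14.5597% = -9.9197

-9.92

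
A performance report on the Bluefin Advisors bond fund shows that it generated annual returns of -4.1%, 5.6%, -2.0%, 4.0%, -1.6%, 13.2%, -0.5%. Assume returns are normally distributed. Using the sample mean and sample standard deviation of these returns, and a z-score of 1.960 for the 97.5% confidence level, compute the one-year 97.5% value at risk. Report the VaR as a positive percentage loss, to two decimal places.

9.64

r̄ = (-4.1 + 5.6 − 2 + 4 − 1.6 + 13.2 − 0.5) / 7 = 14.60 / 7 = 2.0857%
Σ(r − r̄)² = 214.7686; sample σ = √(214.7686/6) = 5.9829%
VaR = −(r̄ − z·σ) = −(2.0857 − 1.960 × 5.9829) = −(-9.6408) = 9.6408%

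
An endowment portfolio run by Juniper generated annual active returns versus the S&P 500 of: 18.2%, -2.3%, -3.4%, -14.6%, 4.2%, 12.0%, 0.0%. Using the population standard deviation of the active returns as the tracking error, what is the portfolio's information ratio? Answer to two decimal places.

0.20

r̄ = (18.2 − 2.3 − 3.4 − 14.6 + 4.2 + 12 + 0) / 7 = 2.0143%
Σ(r − r̄)² = (18.2 − 2.0143)² + (-2.3 − 2.0143)² + (-3.4 − 2.0143)² + … = 694.4886
population σ = √(694.4886 / 7) = √99.2127 = 9.9606%
IR = r̄ / tracking error = 2.0143 / 9.9606 = 0.2022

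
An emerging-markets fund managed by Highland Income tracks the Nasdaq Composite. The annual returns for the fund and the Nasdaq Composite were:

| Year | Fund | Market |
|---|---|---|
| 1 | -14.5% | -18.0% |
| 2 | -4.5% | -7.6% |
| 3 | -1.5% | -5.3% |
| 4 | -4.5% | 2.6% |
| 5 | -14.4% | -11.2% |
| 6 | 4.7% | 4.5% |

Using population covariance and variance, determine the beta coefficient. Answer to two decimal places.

r̄p = -5.7833%,  r̄m = -5.8333%
Cov = Σ(rp − r̄p)(rm − r̄m) / 6 = 45.2439
Var(rm) = Σ(rm − r̄m)² / 6 = 59.6889
β = Cov / Var = 45.2439 / 59.6889 = 0.7580

0.76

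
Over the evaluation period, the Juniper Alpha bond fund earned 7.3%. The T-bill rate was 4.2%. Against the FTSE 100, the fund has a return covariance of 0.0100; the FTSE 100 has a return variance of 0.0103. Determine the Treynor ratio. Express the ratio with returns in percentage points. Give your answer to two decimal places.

3.19

β = Cov / Var = 0.0100 / 0.0103 = 0.9709
Treynor = (Rp − Rf) / β = (7.3% − 4.2%) / 0.9709 = 3.10 / 0.9709 = 3.1929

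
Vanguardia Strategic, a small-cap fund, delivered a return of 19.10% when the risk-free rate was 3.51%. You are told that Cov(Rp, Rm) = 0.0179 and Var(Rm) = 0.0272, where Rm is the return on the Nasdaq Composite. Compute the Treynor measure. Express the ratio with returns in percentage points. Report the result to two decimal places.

β = Cov / Var = 0.0179 / 0.0272 = 0.6581
Treynor = (Rp − Rf) / β = (19.10% − 3.51%) / 0.6581 = 15.59 / 0.6581 = 23.6894

23.69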